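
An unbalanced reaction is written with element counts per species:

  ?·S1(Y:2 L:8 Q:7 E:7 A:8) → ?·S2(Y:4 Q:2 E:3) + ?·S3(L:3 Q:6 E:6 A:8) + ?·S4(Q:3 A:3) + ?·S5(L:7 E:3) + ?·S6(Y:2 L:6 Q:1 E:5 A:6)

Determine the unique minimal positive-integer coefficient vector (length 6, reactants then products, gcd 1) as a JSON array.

Y: 5·2 = 10 | 2·4+2·0+6·0+4·0+1·2 = 10
L: 5·8 = 40 | 2·0+2·3+6·0+4·7+1·6 = 40
Q: 5·7 = 35 | 2·2+2·6+6·3+4·0+1·1 = 35
E: 5·7 = 35 | 2·3+2·6+6·0+4·3+1·5 = 35
A: 5·8 = 40 | 2·0+2·8+6·3+4·0+1·6 = 40
gcd(5,2,2,6,4,1) = 1

Coefficients: [5, 2, 2, 6, 4, 1]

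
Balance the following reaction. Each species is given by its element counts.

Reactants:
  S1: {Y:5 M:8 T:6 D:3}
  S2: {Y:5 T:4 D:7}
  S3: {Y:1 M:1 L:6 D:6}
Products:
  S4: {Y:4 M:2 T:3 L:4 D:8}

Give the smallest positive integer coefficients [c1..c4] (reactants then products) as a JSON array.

Coefficients: [1, 3, 4, 6]

Y: 1·5+3·5+4·1 = 24 | 6·4 = 24
M: 1·8+3·0+4·1 = 12 | 6·2 = 12
T: 1·6+3·4+4·0 = 18 | 6·3 = 18
L: 1·0+3·0+4·6 = 24 | 6·4 = 24
D: 1·3+3·7+4·6 = 48 | 6·8 = 48
gcd(1,3,4,6) = 1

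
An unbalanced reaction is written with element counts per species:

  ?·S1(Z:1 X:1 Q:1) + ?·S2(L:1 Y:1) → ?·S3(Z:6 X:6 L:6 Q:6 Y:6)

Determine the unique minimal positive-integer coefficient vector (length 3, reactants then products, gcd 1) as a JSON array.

Z: 6·1+6·0 = 6 | 1·6 = 6
X: 6·1+6·0 = 6 | 1·6 = 6
L: 6·0+6·1 = 6 | 1·6 = 6
Q: 6·1+6·0 = 6 | 1·6 = 6
Y: 6·0+6·1 = 6 | 1·6 = 6
gcd(6,6,1) = 1

Coefficients: [6, 6, 1]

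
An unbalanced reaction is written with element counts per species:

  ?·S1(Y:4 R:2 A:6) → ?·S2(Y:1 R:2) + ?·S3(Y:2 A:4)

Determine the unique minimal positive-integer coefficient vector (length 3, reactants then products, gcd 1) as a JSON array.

Y: 2·4 = 8 | 2·1+3·2 = 8
R: 2·2 = 4 | 2·2+3·0 = 4
A: 2·6 = 12 | 2·0+3·4 = 12
gcd(2,2,3) = 1

Coefficients: [2, 2, 3]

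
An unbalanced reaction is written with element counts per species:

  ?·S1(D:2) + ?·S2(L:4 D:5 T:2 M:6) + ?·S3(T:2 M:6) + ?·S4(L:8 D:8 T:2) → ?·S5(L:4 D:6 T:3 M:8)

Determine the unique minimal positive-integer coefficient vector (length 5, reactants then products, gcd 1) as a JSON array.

L: 4·0+4·4+4·0+1·8 = 24 | 6·4 = 24
D: 4·2+4·5+4·0+1·8 = 36 | 6·6 = 36
T: 4·0+4·2+4·2+1·2 = 18 | 6·3 = 18
M: 4·0+4·6+4·6+1·0 = 48 | 6·8 = 48
gcd(4,4,4,1,6) = 1

Coefficients: [4, 4, 4, 1, 6]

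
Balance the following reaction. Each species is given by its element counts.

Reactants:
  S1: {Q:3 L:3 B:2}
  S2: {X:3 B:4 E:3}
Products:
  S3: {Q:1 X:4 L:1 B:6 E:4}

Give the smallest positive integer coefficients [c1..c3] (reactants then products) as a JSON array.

Coefficients: [1, 4, 3]

Q: 1·3+4·0 = 3 | 3·1 = 3
X: 1·0+4·3 = 12 | 3·4 = 12
L: 1·3+4·0 = 3 | 3·1 = 3
B: 1·2+4·4 = 18 | 3·6 = 18
E: 1·0+4·3 = 12 | 3·4 = 12
gcd(1,4,3) = 1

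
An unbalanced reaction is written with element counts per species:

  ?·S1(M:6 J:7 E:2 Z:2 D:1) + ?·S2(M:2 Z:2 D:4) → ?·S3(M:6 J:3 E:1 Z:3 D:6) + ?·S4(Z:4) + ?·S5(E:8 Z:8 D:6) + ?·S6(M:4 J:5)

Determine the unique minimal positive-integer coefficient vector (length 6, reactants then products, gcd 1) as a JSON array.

Coefficients: [6, 6, 4, 1, 1, 6]

M: 6·6+6·2 = 48 | 4·6+1·0+1·0+6·4 = 48
J: 6·7+6·0 = 42 | 4·3+1·0+1·0+6·5 = 42
E: 6·2+6·0 = 12 | 4·1+1·0+1·8+6·0 = 12
Z: 6·2+6·2 = 24 | 4·3+1·4+1·8+6·0 = 24
D: 6·1+6·4 = 30 | 4·6+1·0+1·6+6·0 = 30
gcd(6,6,4,1,1,6) = 1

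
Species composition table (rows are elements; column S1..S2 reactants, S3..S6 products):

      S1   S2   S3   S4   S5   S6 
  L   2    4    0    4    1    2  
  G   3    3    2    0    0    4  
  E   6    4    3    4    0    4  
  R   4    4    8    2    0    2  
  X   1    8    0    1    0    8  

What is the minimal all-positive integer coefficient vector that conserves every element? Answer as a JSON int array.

L: 3·2+5·4 = 26 | 2·0+3·4+4·1+5·2 = 26
G: 3·3+5·3 = 24 | 2·2+3·0+4·0+5·4 = 24
E: 3·6+5·4 = 38 | 2·3+3·4+4·0+5·4 = 38
R: 3·4+5·4 = 32 | 2·8+3·2+4·0+5·2 = 32
X: 3·1+5·8 = 43 | 2·0+3·1+4·0+5·8 = 43
gcd(3,5,2,3,4,5) = 1

Coefficients: [3, 5, 2, 3, 4, 5]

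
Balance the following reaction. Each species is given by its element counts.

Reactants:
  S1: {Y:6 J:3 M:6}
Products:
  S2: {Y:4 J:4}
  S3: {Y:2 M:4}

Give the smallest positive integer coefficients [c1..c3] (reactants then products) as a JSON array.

Y: 4·6 = 24 | 3·4+6·2 = 24
J: 4·3 = 12 | 3·4+6·0 = 12
M: 4·6 = 24 | 3·0+6·4 = 24
gcd(4,3,6) = 1

Coefficients: [4, 3, 6]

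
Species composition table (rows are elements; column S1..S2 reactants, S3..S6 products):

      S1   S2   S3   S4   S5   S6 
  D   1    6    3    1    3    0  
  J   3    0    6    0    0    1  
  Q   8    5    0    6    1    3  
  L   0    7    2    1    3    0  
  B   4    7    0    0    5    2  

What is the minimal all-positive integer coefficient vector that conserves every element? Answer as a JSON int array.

Coefficients: [4, 3, 1, 4, 5, 6]

D: 4·1+3·6 = 22 | 1·3+4·1+5·3+6·0 = 22
J: 4·3+3·0 = 12 | 1·6+4·0+5·0+6·1 = 12
Q: 4·8+3·5 = 47 | 1·0+4·6+5·1+6·3 = 47
L: 4·0+3·7 = 21 | 1·2+4·1+5·3+6·0 = 21
B: 4·4+3·7 = 37 | 1·0+4·0+5·5+6·2 = 37
gcd(4,3,1,4,5,6) = 1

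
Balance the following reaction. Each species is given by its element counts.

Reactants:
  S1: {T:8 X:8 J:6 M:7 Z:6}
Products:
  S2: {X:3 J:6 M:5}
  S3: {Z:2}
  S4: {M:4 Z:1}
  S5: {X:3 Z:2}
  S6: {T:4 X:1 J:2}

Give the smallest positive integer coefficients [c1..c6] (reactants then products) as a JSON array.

T: 3·8 = 24 | 1·0+2·0+4·0+5·0+6·4 = 24
X: 3·8 = 24 | 1·3+2·0+4·0+5·3+6·1 = 24
J: 3·6 = 18 | 1·6+2·0+4·0+5·0+6·2 = 18
M: 3·7 = 21 | 1·5+2·0+4·4+5·0+6·0 = 21
Z: 3·6 = 18 | 1·0+2·2+4·1+5·2+6·0 = 18
gcd(3,1,2,4,5,6) = 1

Coefficients: [3, 1, 2, 4, 5, 6]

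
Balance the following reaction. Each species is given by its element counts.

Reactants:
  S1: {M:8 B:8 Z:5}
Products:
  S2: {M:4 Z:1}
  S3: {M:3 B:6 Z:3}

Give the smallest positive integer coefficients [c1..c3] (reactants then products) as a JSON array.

M: 3·8 = 24 | 3·4+4·3 = 24
B: 3·8 = 24 | 3·0+4·6 = 24
Z: 3·5 = 15 | 3·1+4·3 = 15
gcd(3,3,4) = 1

Coefficients: [3, 3, 4]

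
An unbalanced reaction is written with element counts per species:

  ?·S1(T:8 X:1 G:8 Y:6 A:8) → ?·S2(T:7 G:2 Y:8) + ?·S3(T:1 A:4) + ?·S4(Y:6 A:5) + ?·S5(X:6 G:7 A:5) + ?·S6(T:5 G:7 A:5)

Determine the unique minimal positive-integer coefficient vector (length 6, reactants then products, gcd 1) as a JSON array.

Coefficients: [6, 3, 2, 2, 1, 5]

T: 6·8 = 48 | 3·7+2·1+2·0+1·0+5·5 = 48
X: 6·1 = 6 | 3·0+2·0+2·0+1·6+5·0 = 6
G: 6·8 = 48 | 3·2+2·0+2·0+1·7+5·7 = 48
Y: 6·6 = 36 | 3·8+2·0+2·6+1·0+5·0 = 36
A: 6·8 = 48 | 3·0+2·4+2·5+1·5+5·5 = 48
gcd(6,3,2,2,1,5) = 1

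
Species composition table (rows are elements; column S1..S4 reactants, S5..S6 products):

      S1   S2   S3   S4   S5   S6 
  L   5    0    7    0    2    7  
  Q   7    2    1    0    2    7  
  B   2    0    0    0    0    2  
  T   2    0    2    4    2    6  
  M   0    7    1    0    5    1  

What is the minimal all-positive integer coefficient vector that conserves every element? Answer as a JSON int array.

Coefficients: [3, 3, 2, 4, 4, 3]

L: 3·5+3·0+2·7+4·0 = 29 | 4·2+3·7 = 29
Q: 3·7+3·2+2·1+4·0 = 29 | 4·2+3·7 = 29
B: 3·2+3·0+2·0+4·0 = 6 | 4·0+3·2 = 6
T: 3·2+3·0+2·2+4·4 = 26 | 4·2+3·6 = 26
M: 3·0+3·7+2·1+4·0 = 23 | 4·5+3·1 = 23
gcd(3,3,2,4,4,3) = 1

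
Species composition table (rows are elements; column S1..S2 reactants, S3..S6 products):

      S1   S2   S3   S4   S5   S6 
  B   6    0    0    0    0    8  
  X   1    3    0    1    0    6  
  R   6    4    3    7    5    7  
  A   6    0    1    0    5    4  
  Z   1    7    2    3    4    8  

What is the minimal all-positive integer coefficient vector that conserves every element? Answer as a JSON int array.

Coefficients: [4, 5, 2, 1, 2, 3]

B: 4·6+5·0 = 24 | 2·0+1·0+2·0+3·8 = 24
X: 4·1+5·3 = 19 | 2·0+1·1+2·0+3·6 = 19
R: 4·6+5·4 = 44 | 2·3+1·7+2·5+3·7 = 44
A: 4·6+5·0 = 24 | 2·1+1·0+2·5+3·4 = 24
Z: 4·1+5·7 = 39 | 2·2+1·3+2·4+3·8 = 39
gcd(4,5,2,1,2,3) = 1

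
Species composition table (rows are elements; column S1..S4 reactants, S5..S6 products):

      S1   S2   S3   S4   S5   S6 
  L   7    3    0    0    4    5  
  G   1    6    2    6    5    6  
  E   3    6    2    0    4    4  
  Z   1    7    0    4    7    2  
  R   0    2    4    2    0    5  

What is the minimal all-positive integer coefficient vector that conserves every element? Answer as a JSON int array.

L: 6·7+4·3+3·0+5·0 = 54 | 6·4+6·5 = 54
G: 6·1+4·6+3·2+5·6 = 66 | 6·5+6·6 = 66
E: 6·3+4·6+3·2+5·0 = 48 | 6·4+6·4 = 48
Z: 6·1+4·7+3·0+5·4 = 54 | 6·7+6·2 = 54
R: 6·0+4·2+3·4+5·2 = 30 | 6·0+6·5 = 30
gcd(6,4,3,5,6,6) = 1

Coefficients: [6, 4, 3, 5, 6, 6]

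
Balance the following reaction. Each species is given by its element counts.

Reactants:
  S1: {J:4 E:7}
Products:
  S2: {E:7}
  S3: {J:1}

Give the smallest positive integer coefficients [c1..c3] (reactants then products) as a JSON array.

J: 1·4 = 4 | 1·0+4·1 = 4
E: 1·7 = 7 | 1·7+4·0 = 7
gcd(1,1,4) = 1

Coefficients: [1, 1, 4]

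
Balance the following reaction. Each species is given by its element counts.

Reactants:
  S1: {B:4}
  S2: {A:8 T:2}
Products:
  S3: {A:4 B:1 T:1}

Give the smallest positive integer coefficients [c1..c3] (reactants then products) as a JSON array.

A: 1·0+2·8 = 16 | 4·4 = 16
B: 1·4+2·0 = 4 | 4·1 = 4
T: 1·0+2·2 = 4 | 4·1 = 4
gcd(1,2,4) = 1

Coefficients: [1, 2, 4]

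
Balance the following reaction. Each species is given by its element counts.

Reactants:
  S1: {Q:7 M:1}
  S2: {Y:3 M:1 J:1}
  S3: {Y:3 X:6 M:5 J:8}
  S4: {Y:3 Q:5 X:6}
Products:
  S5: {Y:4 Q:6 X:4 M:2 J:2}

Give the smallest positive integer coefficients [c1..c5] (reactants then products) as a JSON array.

Coefficients: [3, 4, 1, 3, 6]

Y: 3·0+4·3+1·3+3·3 = 24 | 6·4 = 24
Q: 3·7+4·0+1·0+3·5 = 36 | 6·6 = 36
X: 3·0+4·0+1·6+3·6 = 24 | 6·4 = 24
M: 3·1+4·1+1·5+3·0 = 12 | 6·2 = 12
J: 3·0+4·1+1·8+3·0 = 12 | 6·2 = 12
gcd(3,4,1,3,6) = 1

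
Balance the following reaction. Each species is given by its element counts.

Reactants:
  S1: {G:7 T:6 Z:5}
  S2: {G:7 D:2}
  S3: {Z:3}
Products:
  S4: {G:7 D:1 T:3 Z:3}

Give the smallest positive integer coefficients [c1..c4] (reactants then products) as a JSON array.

Coefficients: [3, 3, 1, 6]

G: 3·7+3·7+1·0 = 42 | 6·7 = 42
D: 3·0+3·2+1·0 = 6 | 6·1 = 6
T: 3·6+3·0+1·0 = 18 | 6·3 = 18
Z: 3·5+3·0+1·3 = 18 | 6·3 = 18
gcd(3,3,1,6) = 1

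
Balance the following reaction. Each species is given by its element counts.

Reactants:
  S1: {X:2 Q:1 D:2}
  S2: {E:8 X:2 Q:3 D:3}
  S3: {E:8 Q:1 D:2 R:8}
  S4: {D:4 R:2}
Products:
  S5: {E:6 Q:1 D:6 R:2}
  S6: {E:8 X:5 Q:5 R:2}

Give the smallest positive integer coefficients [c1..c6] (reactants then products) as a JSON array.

E: 1·0+4·8+1·8+2·0 = 40 | 4·6+2·8 = 40
X: 1·2+4·2+1·0+2·0 = 10 | 4·0+2·5 = 10
Q: 1·1+4·3+1·1+2·0 = 14 | 4·1+2·5 = 14
D: 1·2+4·3+1·2+2·4 = 24 | 4·6+2·0 = 24
R: 1·0+4·0+1·8+2·2 = 12 | 4·2+2·2 = 12
gcd(1,4,1,2,4,2) = 1

Coefficients: [1, 4, 1, 2, 4, 2]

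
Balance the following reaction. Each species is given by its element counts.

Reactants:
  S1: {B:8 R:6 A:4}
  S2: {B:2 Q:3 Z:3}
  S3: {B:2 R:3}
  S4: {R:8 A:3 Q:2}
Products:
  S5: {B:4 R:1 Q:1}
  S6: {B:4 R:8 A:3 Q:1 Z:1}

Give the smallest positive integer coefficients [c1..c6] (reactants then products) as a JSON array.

Coefficients: [3, 2, 6, 2, 4, 6]

B: 3·8+2·2+6·2+2·0 = 40 | 4·4+6·4 = 40
R: 3·6+2·0+6·3+2·8 = 52 | 4·1+6·8 = 52
A: 3·4+2·0+6·0+2·3 = 18 | 4·0+6·3 = 18
Q: 3·0+2·3+6·0+2·2 = 10 | 4·1+6·1 = 10
Z: 3·0+2·3+6·0+2·0 = 6 | 4·0+6·1 = 6
gcd(3,2,6,2,4,6) = 1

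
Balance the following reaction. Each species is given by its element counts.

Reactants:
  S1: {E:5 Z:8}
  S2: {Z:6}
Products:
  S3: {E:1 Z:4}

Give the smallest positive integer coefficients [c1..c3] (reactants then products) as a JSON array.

E: 1·5+2·0 = 5 | 5·1 = 5
Z: 1·8+2·6 = 20 | 5·4 = 20
gcd(1,2,5) = 1

Coefficients: [1, 2, 5]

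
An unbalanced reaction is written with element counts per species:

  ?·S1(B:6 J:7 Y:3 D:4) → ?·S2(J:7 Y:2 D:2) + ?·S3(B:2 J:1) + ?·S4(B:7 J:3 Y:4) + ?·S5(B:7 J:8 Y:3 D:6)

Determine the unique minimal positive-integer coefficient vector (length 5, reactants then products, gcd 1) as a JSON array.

Coefficients: [5, 1, 1, 1, 3]

B: 5·6 = 30 | 1·0+1·2+1·7+3·7 = 30
J: 5·7 = 35 | 1·7+1·1+1·3+3·8 = 35
Y: 5·3 = 15 | 1·2+1·0+1·4+3·3 = 15
D: 5·4 = 20 | 1·2+1·0+1·0+3·6 = 20
gcd(5,1,1,1,3) = 1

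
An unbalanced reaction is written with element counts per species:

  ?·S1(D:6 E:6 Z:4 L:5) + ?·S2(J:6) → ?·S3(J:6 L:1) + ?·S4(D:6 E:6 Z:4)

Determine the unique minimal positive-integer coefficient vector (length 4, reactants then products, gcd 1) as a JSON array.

D: 1·6+5·0 = 6 | 5·0+1·6 = 6
J: 1·0+5·6 = 30 | 5·6+1·0 = 30
E: 1·6+5·0 = 6 | 5·0+1·6 = 6
Z: 1·4+5·0 = 4 | 5·0+1·4 = 4
L: 1·5+5·0 = 5 | 5·1+1·0 = 5
gcd(1,5,5,1) = 1

Coefficients: [1, 5, 5, 1]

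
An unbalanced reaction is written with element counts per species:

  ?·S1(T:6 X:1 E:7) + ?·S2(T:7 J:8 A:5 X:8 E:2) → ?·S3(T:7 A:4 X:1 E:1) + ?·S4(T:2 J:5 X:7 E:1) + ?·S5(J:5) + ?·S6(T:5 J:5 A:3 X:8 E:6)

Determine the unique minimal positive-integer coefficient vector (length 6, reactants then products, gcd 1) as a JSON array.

Coefficients: [2, 5, 4, 2, 3, 3]

T: 2·6+5·7 = 47 | 4·7+2·2+3·0+3·5 = 47
J: 2·0+5·8 = 40 | 4·0+2·5+3·5+3·5 = 40
A: 2·0+5·5 = 25 | 4·4+2·0+3·0+3·3 = 25
X: 2·1+5·8 = 42 | 4·1+2·7+3·0+3·8 = 42
E: 2·7+5·2 = 24 | 4·1+2·1+3·0+3·6 = 24
gcd(2,5,4,2,3,3) = 1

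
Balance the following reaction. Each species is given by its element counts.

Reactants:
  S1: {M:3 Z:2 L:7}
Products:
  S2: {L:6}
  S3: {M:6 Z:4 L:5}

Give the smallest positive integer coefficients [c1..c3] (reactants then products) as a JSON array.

Coefficients: [4, 3, 2]

M: 4·3 = 12 | 3·0+2·6 = 12
Z: 4·2 = 8 | 3·0+2·4 = 8
L: 4·7 = 28 | 3·6+2·5 = 28
gcd(4,3,2) = 1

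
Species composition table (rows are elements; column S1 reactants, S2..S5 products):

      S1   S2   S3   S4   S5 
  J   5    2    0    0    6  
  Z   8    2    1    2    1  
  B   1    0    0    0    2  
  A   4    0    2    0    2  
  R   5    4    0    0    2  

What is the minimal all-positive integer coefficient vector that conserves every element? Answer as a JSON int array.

J: 2·5 = 10 | 2·2+3·0+4·0+1·6 = 10
Z: 2·8 = 16 | 2·2+3·1+4·2+1·1 = 16
B: 2·1 = 2 | 2·0+3·0+4·0+1·2 = 2
A: 2·4 = 8 | 2·0+3·2+4·0+1·2 = 8
R: 2·5 = 10 | 2·4+3·0+4·0+1·2 = 10
gcd(2,2,3,4,1) = 1

Coefficients: [2, 2, 3, 4, 1]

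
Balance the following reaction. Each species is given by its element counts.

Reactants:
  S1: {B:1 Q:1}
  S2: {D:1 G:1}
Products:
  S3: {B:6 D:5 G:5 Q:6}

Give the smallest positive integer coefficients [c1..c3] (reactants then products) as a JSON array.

Coefficients: [6, 5, 1]

B: 6·1+5·0 = 6 | 1·6 = 6
D: 6·0+5·1 = 5 | 1·5 = 5
G: 6·0+5·1 = 5 | 1·5 = 5
Q: 6·1+5·0 = 6 | 1·6 = 6
gcd(6,5,1) = 1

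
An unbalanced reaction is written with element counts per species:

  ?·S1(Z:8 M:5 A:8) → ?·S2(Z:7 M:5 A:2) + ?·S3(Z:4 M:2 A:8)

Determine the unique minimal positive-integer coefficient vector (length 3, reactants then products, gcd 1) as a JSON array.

Coefficients: [6, 4, 5]

Z: 6·8 = 48 | 4·7+5·4 = 48
M: 6·5 = 30 | 4·5+5·2 = 30
A: 6·8 = 48 | 4·2+5·8 = 48
gcd(6,4,5) = 1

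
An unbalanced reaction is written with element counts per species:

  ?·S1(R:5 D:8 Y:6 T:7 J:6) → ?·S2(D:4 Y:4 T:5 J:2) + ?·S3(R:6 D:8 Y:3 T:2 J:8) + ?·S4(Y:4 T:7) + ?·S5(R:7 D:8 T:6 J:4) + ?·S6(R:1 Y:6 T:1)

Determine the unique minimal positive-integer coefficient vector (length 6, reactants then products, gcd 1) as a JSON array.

Coefficients: [4, 2, 2, 1, 1, 1]

R: 4·5 = 20 | 2·0+2·6+1·0+1·7+1·1 = 20
D: 4·8 = 32 | 2·4+2·8+1·0+1·8+1·0 = 32
Y: 4·6 = 24 | 2·4+2·3+1·4+1·0+1·6 = 24
T: 4·7 = 28 | 2·5+2·2+1·7+1·6+1·1 = 28
J: 4·6 = 24 | 2·2+2·8+1·0+1·4+1·0 = 24
gcd(4,2,2,1,1,1) = 1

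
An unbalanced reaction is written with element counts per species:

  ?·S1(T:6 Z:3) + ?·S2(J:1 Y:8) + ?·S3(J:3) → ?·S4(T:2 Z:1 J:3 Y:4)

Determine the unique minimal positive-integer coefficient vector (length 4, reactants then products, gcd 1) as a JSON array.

Coefficients: [2, 3, 5, 6]

T: 2·6+3·0+5·0 = 12 | 6·2 = 12
Z: 2·3+3·0+5·0 = 6 | 6·1 = 6
J: 2·0+3·1+5·3 = 18 | 6·3 = 18
Y: 2·0+3·8+5·0 = 24 | 6·4 = 24
gcd(2,3,5,6) = 1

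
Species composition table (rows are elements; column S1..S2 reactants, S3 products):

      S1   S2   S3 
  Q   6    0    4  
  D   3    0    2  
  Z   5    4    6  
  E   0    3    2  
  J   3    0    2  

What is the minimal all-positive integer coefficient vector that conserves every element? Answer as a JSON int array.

Q: 2·6+2·0 = 12 | 3·4 = 12
D: 2·3+2·0 = 6 | 3·2 = 6
Z: 2·5+2·4 = 18 | 3·6 = 18
E: 2·0+2·3 = 6 | 3·2 = 6
J: 2·3+2·0 = 6 | 3·2 = 6
gcd(2,2,3) = 1

Coefficients: [2, 2, 3]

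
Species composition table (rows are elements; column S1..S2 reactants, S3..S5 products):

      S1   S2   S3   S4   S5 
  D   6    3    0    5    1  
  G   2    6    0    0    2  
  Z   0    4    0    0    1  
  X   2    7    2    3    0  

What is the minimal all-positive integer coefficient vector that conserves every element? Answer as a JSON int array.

D: 1·6+1·3 = 9 | 3·0+1·5+4·1 = 9
G: 1·2+1·6 = 8 | 3·0+1·0+4·2 = 8
Z: 1·0+1·4 = 4 | 3·0+1·0+4·1 = 4
X: 1·2+1·7 = 9 | 3·2+1·3+4·0 = 9
gcd(1,1,3,1,4) = 1

Coefficients: [1, 1, 3, 1, 4]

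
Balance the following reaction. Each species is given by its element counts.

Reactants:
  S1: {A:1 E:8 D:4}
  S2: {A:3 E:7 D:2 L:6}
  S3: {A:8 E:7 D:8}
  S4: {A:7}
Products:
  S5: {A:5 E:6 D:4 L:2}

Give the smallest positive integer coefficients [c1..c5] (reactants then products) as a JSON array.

Coefficients: [1, 2, 2, 1, 6]

A: 1·1+2·3+2·8+1·7 = 30 | 6·5 = 30
E: 1·8+2·7+2·7+1·0 = 36 | 6·6 = 36
D: 1·4+2·2+2·8+1·0 = 24 | 6·4 = 24
L: 1·0+2·6+2·0+1·0 = 12 | 6·2 = 12
gcd(1,2,2,1,6) = 1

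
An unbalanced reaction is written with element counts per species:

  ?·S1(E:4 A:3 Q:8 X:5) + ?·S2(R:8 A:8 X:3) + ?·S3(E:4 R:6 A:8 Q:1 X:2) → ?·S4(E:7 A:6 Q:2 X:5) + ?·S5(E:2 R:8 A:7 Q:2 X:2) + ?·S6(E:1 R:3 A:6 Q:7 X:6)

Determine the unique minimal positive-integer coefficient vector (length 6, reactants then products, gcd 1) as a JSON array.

E: 5·4+5·0+2·4 = 28 | 2·7+5·2+4·1 = 28
R: 5·0+5·8+2·6 = 52 | 2·0+5·8+4·3 = 52
A: 5·3+5·8+2·8 = 71 | 2·6+5·7+4·6 = 71
Q: 5·8+5·0+2·1 = 42 | 2·2+5·2+4·7 = 42
X: 5·5+5·3+2·2 = 44 | 2·5+5·2+4·6 = 44
gcd(5,5,2,2,5,4) = 1

Coefficients: [5, 5, 2, 2, 5, 4]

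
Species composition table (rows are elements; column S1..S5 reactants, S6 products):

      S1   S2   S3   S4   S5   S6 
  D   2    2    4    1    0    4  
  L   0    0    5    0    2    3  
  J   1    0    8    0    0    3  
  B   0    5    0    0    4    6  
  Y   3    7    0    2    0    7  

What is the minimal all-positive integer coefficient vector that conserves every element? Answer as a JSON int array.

D: 1·2+2·2+1·4+2·1+2·0 = 12 | 3·4 = 12
L: 1·0+2·0+1·5+2·0+2·2 = 9 | 3·3 = 9
J: 1·1+2·0+1·8+2·0+2·0 = 9 | 3·3 = 9
B: 1·0+2·5+1·0+2·0+2·4 = 18 | 3·6 = 18
Y: 1·3+2·7+1·0+2·2+2·0 = 21 | 3·7 = 21
gcd(1,2,1,2,2,3) = 1

Coefficients: [1, 2, 1, 2, 2, 3]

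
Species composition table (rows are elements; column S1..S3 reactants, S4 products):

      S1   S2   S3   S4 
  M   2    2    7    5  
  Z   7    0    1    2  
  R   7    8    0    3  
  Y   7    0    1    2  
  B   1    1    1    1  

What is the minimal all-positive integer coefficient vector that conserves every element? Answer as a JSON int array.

Coefficients: [1, 1, 3, 5]

M: 1·2+1·2+3·7 = 25 | 5·5 = 25
Z: 1·7+1·0+3·1 = 10 | 5·2 = 10
R: 1·7+1·8+3·0 = 15 | 5·3 = 15
Y: 1·7+1·0+3·1 = 10 | 5·2 = 10
B: 1·1+1·1+3·1 = 5 | 5·1 = 5
gcd(1,1,3,5) = 1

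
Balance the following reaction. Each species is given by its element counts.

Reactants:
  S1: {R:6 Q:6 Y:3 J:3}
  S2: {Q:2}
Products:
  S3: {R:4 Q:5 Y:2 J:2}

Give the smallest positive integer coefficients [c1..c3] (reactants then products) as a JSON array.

Coefficients: [4, 3, 6]

R: 4·6+3·0 = 24 | 6·4 = 24
Q: 4·6+3·2 = 30 | 6·5 = 30
Y: 4·3+3·0 = 12 | 6·2 = 12
J: 4·3+3·0 = 12 | 6·2 = 12
gcd(4,3,6) = 1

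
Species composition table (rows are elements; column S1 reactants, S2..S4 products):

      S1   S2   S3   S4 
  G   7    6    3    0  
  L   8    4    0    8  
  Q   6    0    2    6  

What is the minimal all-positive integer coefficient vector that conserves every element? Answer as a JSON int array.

Coefficients: [3, 2, 3, 2]

G: 3·7 = 21 | 2·6+3·3+2·0 = 21
L: 3·8 = 24 | 2·4+3·0+2·8 = 24
Q: 3·6 = 18 | 2·0+3·2+2·6 = 18
gcd(3,2,3,2) = 1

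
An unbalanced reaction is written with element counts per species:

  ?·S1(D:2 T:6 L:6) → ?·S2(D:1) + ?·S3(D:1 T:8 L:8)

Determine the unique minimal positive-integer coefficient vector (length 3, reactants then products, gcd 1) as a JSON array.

D: 4·2 = 8 | 5·1+3·1 = 8
T: 4·6 = 24 | 5·0+3·8 = 24
L: 4·6 = 24 | 5·0+3·8 = 24
gcd(4,5,3) = 1

Coefficients: [4, 5, 3]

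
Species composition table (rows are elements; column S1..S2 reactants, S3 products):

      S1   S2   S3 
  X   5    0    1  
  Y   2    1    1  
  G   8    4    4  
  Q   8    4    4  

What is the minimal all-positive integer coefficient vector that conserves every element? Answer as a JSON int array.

Coefficients: [1, 3, 5]

X: 1·5+3·0 = 5 | 5·1 = 5
Y: 1·2+3·1 = 5 | 5·1 = 5
G: 1·8+3·4 = 20 | 5·4 = 20
Q: 1·8+3·4 = 20 | 5·4 = 20
gcd(1,3,5) = 1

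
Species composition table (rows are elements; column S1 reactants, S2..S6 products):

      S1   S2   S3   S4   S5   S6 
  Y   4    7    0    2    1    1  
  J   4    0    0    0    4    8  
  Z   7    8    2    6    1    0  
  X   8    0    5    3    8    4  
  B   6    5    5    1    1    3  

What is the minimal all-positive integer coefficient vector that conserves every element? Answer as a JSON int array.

Coefficients: [6, 2, 3, 3, 2, 2]

Y: 6·4 = 24 | 2·7+3·0+3·2+2·1+2·1 = 24
J: 6·4 = 24 | 2·0+3·0+3·0+2·4+2·8 = 24
Z: 6·7 = 42 | 2·8+3·2+3·6+2·1+2·0 = 42
X: 6·8 = 48 | 2·0+3·5+3·3+2·8+2·4 = 48
B: 6·6 = 36 | 2·5+3·5+3·1+2·1+2·3 = 36
gcd(6,2,3,3,2,2) = 1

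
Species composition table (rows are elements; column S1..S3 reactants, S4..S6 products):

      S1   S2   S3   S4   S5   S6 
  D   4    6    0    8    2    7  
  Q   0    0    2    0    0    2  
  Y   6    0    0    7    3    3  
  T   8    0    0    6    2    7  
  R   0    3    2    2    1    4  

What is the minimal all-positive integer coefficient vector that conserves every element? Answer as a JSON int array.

Coefficients: [6, 5, 4, 3, 1, 4]

D: 6·4+5·6+4·0 = 54 | 3·8+1·2+4·7 = 54
Q: 6·0+5·0+4·2 = 8 | 3·0+1·0+4·2 = 8
Y: 6·6+5·0+4·0 = 36 | 3·7+1·3+4·3 = 36
T: 6·8+5·0+4·0 = 48 | 3·6+1·2+4·7 = 48
R: 6·0+5·3+4·2 = 23 | 3·2+1·1+4·4 = 23
gcd(6,5,4,3,1,4) = 1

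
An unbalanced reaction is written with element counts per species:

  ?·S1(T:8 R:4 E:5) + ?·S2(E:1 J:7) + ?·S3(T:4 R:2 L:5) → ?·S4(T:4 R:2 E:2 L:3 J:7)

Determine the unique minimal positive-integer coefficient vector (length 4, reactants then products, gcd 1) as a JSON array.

T: 1·8+5·0+3·4 = 20 | 5·4 = 20
R: 1·4+5·0+3·2 = 10 | 5·2 = 10
E: 1·5+5·1+3·0 = 10 | 5·2 = 10
L: 1·0+5·0+3·5 = 15 | 5·3 = 15
J: 1·0+5·7+3·0 = 35 | 5·7 = 35
gcd(1,5,3,5) = 1

Coefficients: [1, 5, 3, 5]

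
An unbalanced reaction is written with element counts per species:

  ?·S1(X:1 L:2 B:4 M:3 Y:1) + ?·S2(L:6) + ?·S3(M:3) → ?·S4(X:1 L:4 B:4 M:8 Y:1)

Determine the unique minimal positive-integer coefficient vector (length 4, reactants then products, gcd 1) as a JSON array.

X: 3·1+1·0+5·0 = 3 | 3·1 = 3
L: 3·2+1·6+5·0 = 12 | 3·4 = 12
B: 3·4+1·0+5·0 = 12 | 3·4 = 12
M: 3·3+1·0+5·3 = 24 | 3·8 = 24
Y: 3·1+1·0+5·0 = 3 | 3·1 = 3
gcd(3,1,5,3) = 1

Coefficients: [3, 1, 5, 3]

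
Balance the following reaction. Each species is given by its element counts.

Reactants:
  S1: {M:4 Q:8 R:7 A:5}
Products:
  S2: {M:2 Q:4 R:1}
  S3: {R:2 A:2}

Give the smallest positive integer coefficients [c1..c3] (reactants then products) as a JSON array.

M: 2·4 = 8 | 4·2+5·0 = 8
Q: 2·8 = 16 | 4·4+5·0 = 16
R: 2·7 = 14 | 4·1+5·2 = 14
A: 2·5 = 10 | 4·0+5·2 = 10
gcd(2,4,5) = 1

Coefficients: [2, 4, 5]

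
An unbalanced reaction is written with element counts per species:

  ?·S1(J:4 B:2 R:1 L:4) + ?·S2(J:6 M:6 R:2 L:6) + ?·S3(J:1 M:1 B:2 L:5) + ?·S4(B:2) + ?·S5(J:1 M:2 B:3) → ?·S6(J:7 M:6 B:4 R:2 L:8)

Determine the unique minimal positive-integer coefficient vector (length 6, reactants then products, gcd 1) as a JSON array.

Coefficients: [2, 5, 2, 5, 2, 6]

J: 2·4+5·6+2·1+5·0+2·1 = 42 | 6·7 = 42
M: 2·0+5·6+2·1+5·0+2·2 = 36 | 6·6 = 36
B: 2·2+5·0+2·2+5·2+2·3 = 24 | 6·4 = 24
R: 2·1+5·2+2·0+5·0+2·0 = 12 | 6·2 = 12
L: 2·4+5·6+2·5+5·0+2·0 = 48 | 6·8 = 48
gcd(2,5,2,5,2,6) = 1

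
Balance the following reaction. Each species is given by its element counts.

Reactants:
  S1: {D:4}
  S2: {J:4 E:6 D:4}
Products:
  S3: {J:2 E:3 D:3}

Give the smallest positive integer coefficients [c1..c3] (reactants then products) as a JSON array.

Coefficients: [1, 2, 4]

J: 1·0+2·4 = 8 | 4·2 = 8
E: 1·0+2·6 = 12 | 4·3 = 12
D: 1·4+2·4 = 12 | 4·3 = 12
gcd(1,2,4) = 1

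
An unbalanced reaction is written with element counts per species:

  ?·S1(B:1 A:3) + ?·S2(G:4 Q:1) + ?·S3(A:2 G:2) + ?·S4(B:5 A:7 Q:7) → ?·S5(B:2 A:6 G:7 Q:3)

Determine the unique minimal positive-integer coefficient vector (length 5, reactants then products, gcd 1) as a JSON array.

B: 3·1+5·0+4·0+1·5 = 8 | 4·2 = 8
A: 3·3+5·0+4·2+1·7 = 24 | 4·6 = 24
G: 3·0+5·4+4·2+1·0 = 28 | 4·7 = 28
Q: 3·0+5·1+4·0+1·7 = 12 | 4·3 = 12
gcd(3,5,4,1,4) = 1

Coefficients: [3, 5, 4, 1, 4]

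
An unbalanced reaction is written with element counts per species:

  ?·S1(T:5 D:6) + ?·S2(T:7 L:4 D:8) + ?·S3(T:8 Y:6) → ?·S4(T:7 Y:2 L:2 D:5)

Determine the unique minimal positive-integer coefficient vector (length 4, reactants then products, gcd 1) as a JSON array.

Coefficients: [1, 3, 2, 6]

T: 1·5+3·7+2·8 = 42 | 6·7 = 42
Y: 1·0+3·0+2·6 = 12 | 6·2 = 12
L: 1·0+3·4+2·0 = 12 | 6·2 = 12
D: 1·6+3·8+2·0 = 30 | 6·5 = 30
gcd(1,3,2,6) = 1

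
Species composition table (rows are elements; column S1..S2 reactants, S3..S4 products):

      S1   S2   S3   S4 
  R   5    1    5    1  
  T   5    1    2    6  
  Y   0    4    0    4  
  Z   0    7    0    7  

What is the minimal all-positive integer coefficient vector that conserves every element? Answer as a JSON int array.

Coefficients: [5, 3, 5, 3]

R: 5·5+3·1 = 28 | 5·5+3·1 = 28
T: 5·5+3·1 = 28 | 5·2+3·6 = 28
Y: 5·0+3·4 = 12 | 5·0+3·4 = 12
Z: 5·0+3·7 = 21 | 5·0+3·7 = 21
gcd(5,3,5,3) = 1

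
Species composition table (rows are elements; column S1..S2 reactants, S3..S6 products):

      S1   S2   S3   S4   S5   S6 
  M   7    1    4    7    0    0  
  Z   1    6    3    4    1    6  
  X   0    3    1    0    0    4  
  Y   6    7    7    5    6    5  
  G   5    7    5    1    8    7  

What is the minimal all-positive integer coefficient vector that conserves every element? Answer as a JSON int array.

Coefficients: [2, 5, 3, 1, 1, 3]

M: 2·7+5·1 = 19 | 3·4+1·7+1·0+3·0 = 19
Z: 2·1+5·6 = 32 | 3·3+1·4+1·1+3·6 = 32
X: 2·0+5·3 = 15 | 3·1+1·0+1·0+3·4 = 15
Y: 2·6+5·7 = 47 | 3·7+1·5+1·6+3·5 = 47
G: 2·5+5·7 = 45 | 3·5+1·1+1·8+3·7 = 45
gcd(2,5,3,1,1,3) = 1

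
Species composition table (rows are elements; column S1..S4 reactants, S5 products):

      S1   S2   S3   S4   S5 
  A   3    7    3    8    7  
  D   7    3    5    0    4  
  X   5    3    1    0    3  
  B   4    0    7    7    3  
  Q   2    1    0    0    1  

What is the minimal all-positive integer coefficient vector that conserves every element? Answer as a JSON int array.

A: 1·3+4·7+1·3+1·8 = 42 | 6·7 = 42
D: 1·7+4·3+1·5+1·0 = 24 | 6·4 = 24
X: 1·5+4·3+1·1+1·0 = 18 | 6·3 = 18
B: 1·4+4·0+1·7+1·7 = 18 | 6·3 = 18
Q: 1·2+4·1+1·0+1·0 = 6 | 6·1 = 6
gcd(1,4,1,1,6) = 1

Coefficients: [1, 4, 1, 1, 6]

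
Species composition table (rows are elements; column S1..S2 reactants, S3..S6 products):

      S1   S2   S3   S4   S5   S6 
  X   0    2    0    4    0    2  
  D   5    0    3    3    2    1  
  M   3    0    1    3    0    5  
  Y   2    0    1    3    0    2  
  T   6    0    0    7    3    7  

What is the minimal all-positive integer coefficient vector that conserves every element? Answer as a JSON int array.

X: 6·0+4·2 = 8 | 5·0+1·4+5·0+2·2 = 8
D: 6·5+4·0 = 30 | 5·3+1·3+5·2+2·1 = 30
M: 6·3+4·0 = 18 | 5·1+1·3+5·0+2·5 = 18
Y: 6·2+4·0 = 12 | 5·1+1·3+5·0+2·2 = 12
T: 6·6+4·0 = 36 | 5·0+1·7+5·3+2·7 = 36
gcd(6,4,5,1,5,2) = 1

Coefficients: [6, 4, 5, 1, 5, 2]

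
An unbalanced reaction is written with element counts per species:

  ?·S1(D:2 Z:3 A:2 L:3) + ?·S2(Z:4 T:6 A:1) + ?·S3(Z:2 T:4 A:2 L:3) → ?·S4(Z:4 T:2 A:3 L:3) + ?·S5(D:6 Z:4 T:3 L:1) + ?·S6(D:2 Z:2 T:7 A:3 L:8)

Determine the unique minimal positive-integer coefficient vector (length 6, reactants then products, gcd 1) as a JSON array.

D: 4·2+1·0+3·0 = 8 | 4·0+1·6+1·2 = 8
Z: 4·3+1·4+3·2 = 22 | 4·4+1·4+1·2 = 22
T: 4·0+1·6+3·4 = 18 | 4·2+1·3+1·7 = 18
A: 4·2+1·1+3·2 = 15 | 4·3+1·0+1·3 = 15
L: 4·3+1·0+3·3 = 21 | 4·3+1·1+1·8 = 21
gcd(4,1,3,4,1,1) = 1

Coefficients: [4, 1, 3, 4, 1, 1]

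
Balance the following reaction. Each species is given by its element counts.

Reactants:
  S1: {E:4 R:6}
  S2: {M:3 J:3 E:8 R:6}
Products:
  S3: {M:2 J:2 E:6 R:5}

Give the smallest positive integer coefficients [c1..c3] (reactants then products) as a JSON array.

Coefficients: [1, 4, 6]

M: 1·0+4·3 = 12 | 6·2 = 12
J: 1·0+4·3 = 12 | 6·2 = 12
E: 1·4+4·8 = 36 | 6·6 = 36
R: 1·6+4·6 = 30 | 6·5 = 30
gcd(1,4,6) = 1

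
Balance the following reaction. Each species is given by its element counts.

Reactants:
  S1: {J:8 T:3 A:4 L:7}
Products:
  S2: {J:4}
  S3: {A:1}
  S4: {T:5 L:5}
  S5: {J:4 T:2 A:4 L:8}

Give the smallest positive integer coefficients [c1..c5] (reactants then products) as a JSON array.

J: 3·8 = 24 | 4·4+4·0+1·0+2·4 = 24
T: 3·3 = 9 | 4·0+4·0+1·5+2·2 = 9
A: 3·4 = 12 | 4·0+4·1+1·0+2·4 = 12
L: 3·7 = 21 | 4·0+4·0+1·5+2·8 = 21
gcd(3,4,4,1,2) = 1

Coefficients: [3, 4, 4, 1, 2]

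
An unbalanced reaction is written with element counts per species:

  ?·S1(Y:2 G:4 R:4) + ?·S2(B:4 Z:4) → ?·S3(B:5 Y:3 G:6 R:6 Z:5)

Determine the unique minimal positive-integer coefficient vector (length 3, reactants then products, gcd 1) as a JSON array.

Coefficients: [6, 5, 4]

B: 6·0+5·4 = 20 | 4·5 = 20
Y: 6·2+5·0 = 12 | 4·3 = 12
G: 6·4+5·0 = 24 | 4·6 = 24
R: 6·4+5·0 = 24 | 4·6 = 24
Z: 6·0+5·4 = 20 | 4·5 = 20
gcd(6,5,4) = 1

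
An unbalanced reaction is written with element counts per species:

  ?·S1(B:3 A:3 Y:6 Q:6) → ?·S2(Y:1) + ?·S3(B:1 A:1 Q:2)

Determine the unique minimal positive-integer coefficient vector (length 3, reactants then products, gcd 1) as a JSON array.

B: 1·3 = 3 | 6·0+3·1 = 3
A: 1·3 = 3 | 6·0+3·1 = 3
Y: 1·6 = 6 | 6·1+3·0 = 6
Q: 1·6 = 6 | 6·0+3·2 = 6
gcd(1,6,3) = 1

Coefficients: [1, 6, 3]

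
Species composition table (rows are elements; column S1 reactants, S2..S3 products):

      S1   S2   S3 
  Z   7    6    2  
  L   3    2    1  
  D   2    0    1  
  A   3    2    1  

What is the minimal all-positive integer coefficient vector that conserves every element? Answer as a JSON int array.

Coefficients: [2, 1, 4]

Z: 2·7 = 14 | 1·6+4·2 = 14
L: 2·3 = 6 | 1·2+4·1 = 6
D: 2·2 = 4 | 1·0+4·1 = 4
A: 2·3 = 6 | 1·2+4·1 = 6
gcd(2,1,4) = 1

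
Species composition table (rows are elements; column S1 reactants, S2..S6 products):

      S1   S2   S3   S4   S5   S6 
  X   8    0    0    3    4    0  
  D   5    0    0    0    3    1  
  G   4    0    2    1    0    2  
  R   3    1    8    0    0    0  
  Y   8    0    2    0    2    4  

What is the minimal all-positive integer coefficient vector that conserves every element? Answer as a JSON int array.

Coefficients: [4, 4, 1, 4, 5, 5]

X: 4·8 = 32 | 4·0+1·0+4·3+5·4+5·0 = 32
D: 4·5 = 20 | 4·0+1·0+4·0+5·3+5·1 = 20
G: 4·4 = 16 | 4·0+1·2+4·1+5·0+5·2 = 16
R: 4·3 = 12 | 4·1+1·8+4·0+5·0+5·0 = 12
Y: 4·8 = 32 | 4·0+1·2+4·0+5·2+5·4 = 32
gcd(4,4,1,4,5,5) = 1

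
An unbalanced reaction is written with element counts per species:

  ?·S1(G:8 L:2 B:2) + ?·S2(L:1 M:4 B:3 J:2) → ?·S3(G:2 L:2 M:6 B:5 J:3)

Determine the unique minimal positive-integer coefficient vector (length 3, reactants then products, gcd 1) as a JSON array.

G: 1·8+6·0 = 8 | 4·2 = 8
L: 1·2+6·1 = 8 | 4·2 = 8
M: 1·0+6·4 = 24 | 4·6 = 24
B: 1·2+6·3 = 20 | 4·5 = 20
J: 1·0+6·2 = 12 | 4·3 = 12
gcd(1,6,4) = 1

Coefficients: [1, 6, 4]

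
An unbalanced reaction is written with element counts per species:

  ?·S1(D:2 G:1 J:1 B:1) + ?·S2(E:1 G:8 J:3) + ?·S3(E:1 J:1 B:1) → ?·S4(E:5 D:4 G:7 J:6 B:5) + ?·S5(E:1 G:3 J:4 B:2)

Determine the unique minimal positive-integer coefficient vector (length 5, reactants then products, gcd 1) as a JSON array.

Coefficients: [2, 1, 5, 1, 1]

E: 2·0+1·1+5·1 = 6 | 1·5+1·1 = 6
D: 2·2+1·0+5·0 = 4 | 1·4+1·0 = 4
G: 2·1+1·8+5·0 = 10 | 1·7+1·3 = 10
J: 2·1+1·3+5·1 = 10 | 1·6+1·4 = 10
B: 2·1+1·0+5·1 = 7 | 1·5+1·2 = 7
gcd(2,1,5,1,1) = 1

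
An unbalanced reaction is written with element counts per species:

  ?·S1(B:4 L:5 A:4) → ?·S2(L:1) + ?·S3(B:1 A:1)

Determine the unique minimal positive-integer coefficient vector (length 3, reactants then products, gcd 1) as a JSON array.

B: 1·4 = 4 | 5·0+4·1 = 4
L: 1·5 = 5 | 5·1+4·0 = 5
A: 1·4 = 4 | 5·0+4·1 = 4
gcd(1,5,4) = 1

Coefficients: [1, 5, 4]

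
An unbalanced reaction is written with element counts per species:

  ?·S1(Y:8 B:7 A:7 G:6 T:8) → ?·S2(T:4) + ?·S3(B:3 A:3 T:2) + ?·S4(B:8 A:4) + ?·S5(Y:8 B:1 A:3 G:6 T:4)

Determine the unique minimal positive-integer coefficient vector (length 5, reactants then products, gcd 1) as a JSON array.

Y: 6·8 = 48 | 4·0+4·0+3·0+6·8 = 48
B: 6·7 = 42 | 4·0+4·3+3·8+6·1 = 42
A: 6·7 = 42 | 4·0+4·3+3·4+6·3 = 42
G: 6·6 = 36 | 4·0+4·0+3·0+6·6 = 36
T: 6·8 = 48 | 4·4+4·2+3·0+6·4 = 48
gcd(6,4,4,3,6) = 1

Coefficients: [6, 4, 4, 3, 6]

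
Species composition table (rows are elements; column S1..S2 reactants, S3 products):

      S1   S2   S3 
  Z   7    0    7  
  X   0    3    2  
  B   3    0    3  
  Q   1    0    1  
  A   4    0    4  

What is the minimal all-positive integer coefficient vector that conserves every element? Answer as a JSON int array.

Z: 3·7+2·0 = 21 | 3·7 = 21
X: 3·0+2·3 = 6 | 3·2 = 6
B: 3·3+2·0 = 9 | 3·3 = 9
Q: 3·1+2·0 = 3 | 3·1 = 3
A: 3·4+2·0 = 12 | 3·4 = 12
gcd(3,2,3) = 1

Coefficients: [3, 2, 3]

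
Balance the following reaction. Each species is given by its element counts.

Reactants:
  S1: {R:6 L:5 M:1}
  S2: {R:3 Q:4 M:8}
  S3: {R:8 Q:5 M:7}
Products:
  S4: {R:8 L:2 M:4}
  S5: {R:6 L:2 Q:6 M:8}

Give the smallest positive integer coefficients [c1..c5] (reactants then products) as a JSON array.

R: 2·6+2·3+2·8 = 34 | 2·8+3·6 = 34
L: 2·5+2·0+2·0 = 10 | 2·2+3·2 = 10
Q: 2·0+2·4+2·5 = 18 | 2·0+3·6 = 18
M: 2·1+2·8+2·7 = 32 | 2·4+3·8 = 32
gcd(2,2,2,2,3) = 1

Coefficients: [2, 2, 2, 2, 3]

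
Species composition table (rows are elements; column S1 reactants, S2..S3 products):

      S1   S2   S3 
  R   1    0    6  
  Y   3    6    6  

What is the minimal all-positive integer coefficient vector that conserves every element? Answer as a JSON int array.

Coefficients: [6, 2, 1]

R: 6·1 = 6 | 2·0+1·6 = 6
Y: 6·3 = 18 | 2·6+1·6 = 18
gcd(6,2,1) = 1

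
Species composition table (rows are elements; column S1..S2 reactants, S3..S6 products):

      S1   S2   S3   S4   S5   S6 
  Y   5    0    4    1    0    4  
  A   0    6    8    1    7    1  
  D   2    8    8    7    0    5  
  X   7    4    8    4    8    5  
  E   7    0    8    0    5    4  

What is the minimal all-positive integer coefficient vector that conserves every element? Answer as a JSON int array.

Y: 6·5+5·0 = 30 | 1·4+2·1+2·0+6·4 = 30
A: 6·0+5·6 = 30 | 1·8+2·1+2·7+6·1 = 30
D: 6·2+5·8 = 52 | 1·8+2·7+2·0+6·5 = 52
X: 6·7+5·4 = 62 | 1·8+2·4+2·8+6·5 = 62
E: 6·7+5·0 = 42 | 1·8+2·0+2·5+6·4 = 42
gcd(6,5,1,2,2,6) = 1

Coefficients: [6, 5, 1, 2, 2, 6]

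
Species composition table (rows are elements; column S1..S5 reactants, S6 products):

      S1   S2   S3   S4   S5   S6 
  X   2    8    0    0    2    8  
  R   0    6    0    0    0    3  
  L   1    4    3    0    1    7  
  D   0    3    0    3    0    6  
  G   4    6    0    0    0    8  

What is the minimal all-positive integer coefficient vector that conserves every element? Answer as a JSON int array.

Coefficients: [5, 2, 4, 6, 3, 4]

X: 5·2+2·8+4·0+6·0+3·2 = 32 | 4·8 = 32
R: 5·0+2·6+4·0+6·0+3·0 = 12 | 4·3 = 12
L: 5·1+2·4+4·3+6·0+3·1 = 28 | 4·7 = 28
D: 5·0+2·3+4·0+6·3+3·0 = 24 | 4·6 = 24
G: 5·4+2·6+4·0+6·0+3·0 = 32 | 4·8 = 32
gcd(5,2,4,6,3,4) = 1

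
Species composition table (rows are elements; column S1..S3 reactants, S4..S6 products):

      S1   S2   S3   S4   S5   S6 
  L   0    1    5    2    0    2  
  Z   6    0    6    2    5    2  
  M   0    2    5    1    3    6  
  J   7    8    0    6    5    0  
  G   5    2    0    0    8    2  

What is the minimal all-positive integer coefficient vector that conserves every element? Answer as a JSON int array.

Coefficients: [2, 4, 2, 6, 2, 1]

L: 2·0+4·1+2·5 = 14 | 6·2+2·0+1·2 = 14
Z: 2·6+4·0+2·6 = 24 | 6·2+2·5+1·2 = 24
M: 2·0+4·2+2·5 = 18 | 6·1+2·3+1·6 = 18
J: 2·7+4·8+2·0 = 46 | 6·6+2·5+1·0 = 46
G: 2·5+4·2+2·0 = 18 | 6·0+2·8+1·2 = 18
gcd(2,4,2,6,2,1) = 1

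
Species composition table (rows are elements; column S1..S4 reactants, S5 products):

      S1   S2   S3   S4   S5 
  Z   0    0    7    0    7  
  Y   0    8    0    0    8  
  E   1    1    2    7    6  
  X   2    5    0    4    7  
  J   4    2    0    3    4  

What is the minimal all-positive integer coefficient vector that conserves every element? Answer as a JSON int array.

Coefficients: [1, 5, 5, 2, 5]

Z: 1·0+5·0+5·7+2·0 = 35 | 5·7 = 35
Y: 1·0+5·8+5·0+2·0 = 40 | 5·8 = 40
E: 1·1+5·1+5·2+2·7 = 30 | 5·6 = 30
X: 1·2+5·5+5·0+2·4 = 35 | 5·7 = 35
J: 1·4+5·2+5·0+2·3 = 20 | 5·4 = 20
gcd(1,5,5,2,5) = 1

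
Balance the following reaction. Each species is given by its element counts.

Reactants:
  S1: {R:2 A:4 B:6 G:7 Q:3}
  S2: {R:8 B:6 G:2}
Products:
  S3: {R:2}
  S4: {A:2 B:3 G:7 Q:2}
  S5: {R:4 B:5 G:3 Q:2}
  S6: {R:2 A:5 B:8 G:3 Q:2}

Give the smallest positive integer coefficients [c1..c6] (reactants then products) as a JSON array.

Coefficients: [4, 1, 4, 3, 1, 2]

R: 4·2+1·8 = 16 | 4·2+3·0+1·4+2·2 = 16
A: 4·4+1·0 = 16 | 4·0+3·2+1·0+2·5 = 16
B: 4·6+1·6 = 30 | 4·0+3·3+1·5+2·8 = 30
G: 4·7+1·2 = 30 | 4·0+3·7+1·3+2·3 = 30
Q: 4·3+1·0 = 12 | 4·0+3·2+1·2+2·2 = 12
gcd(4,1,4,3,1,2) = 1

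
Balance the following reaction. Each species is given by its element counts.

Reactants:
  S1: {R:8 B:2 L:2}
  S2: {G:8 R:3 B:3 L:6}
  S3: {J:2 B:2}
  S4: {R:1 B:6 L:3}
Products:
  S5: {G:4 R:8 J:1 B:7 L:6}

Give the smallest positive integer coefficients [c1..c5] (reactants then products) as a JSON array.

G: 3·0+2·8+2·0+2·0 = 16 | 4·4 = 16
R: 3·8+2·3+2·0+2·1 = 32 | 4·8 = 32
J: 3·0+2·0+2·2+2·0 = 4 | 4·1 = 4
B: 3·2+2·3+2·2+2·6 = 28 | 4·7 = 28
L: 3·2+2·6+2·0+2·3 = 24 | 4·6 = 24
gcd(3,2,2,2,4) = 1

Coefficients: [3, 2, 2, 2, 4]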